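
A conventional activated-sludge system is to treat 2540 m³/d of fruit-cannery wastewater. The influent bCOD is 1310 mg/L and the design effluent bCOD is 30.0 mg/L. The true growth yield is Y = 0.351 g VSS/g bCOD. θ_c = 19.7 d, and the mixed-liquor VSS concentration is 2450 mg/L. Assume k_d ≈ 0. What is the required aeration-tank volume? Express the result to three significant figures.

With k_d = 0 the design equation reduces to V = Y Q (S₀−S) θ_c / X = 0.351 × 2540 × (1310 − 30.0) × 19.7 / 2450 = 9176 m³.

V ≈ 9180 m³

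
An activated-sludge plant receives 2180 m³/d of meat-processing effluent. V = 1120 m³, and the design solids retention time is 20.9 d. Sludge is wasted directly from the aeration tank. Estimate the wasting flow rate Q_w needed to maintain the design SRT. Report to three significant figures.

With mixed-liquor wasting, θ_c = V/Q_w, so Q_w = V/θ_c = 1120/20.9 = 53.59 m³/d.

Q_w ≈ 53.6 m³/d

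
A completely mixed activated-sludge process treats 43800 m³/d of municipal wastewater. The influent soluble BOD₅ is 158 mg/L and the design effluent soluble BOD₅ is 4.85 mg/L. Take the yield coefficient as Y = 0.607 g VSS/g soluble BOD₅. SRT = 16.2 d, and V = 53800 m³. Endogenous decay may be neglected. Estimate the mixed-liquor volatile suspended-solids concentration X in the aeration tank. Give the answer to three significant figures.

Without decay, X = Y Q (S₀−S) θ_c / V = 0.607 × 43800 × (158 − 4.85) × 16.2 / 53800 = 1226 mg/L.

X ≈ 1230 mg/L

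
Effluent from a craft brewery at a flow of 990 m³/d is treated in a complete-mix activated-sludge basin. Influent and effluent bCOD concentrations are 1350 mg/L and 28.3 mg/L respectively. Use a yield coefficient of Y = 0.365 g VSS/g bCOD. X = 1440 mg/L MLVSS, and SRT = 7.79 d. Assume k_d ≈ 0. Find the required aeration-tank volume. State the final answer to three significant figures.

V ≈ 2580 m³

Biomass mass balance (decay neglected): V·X = Y·Q·(S₀ − S)·θ_c, so V = 0.365 × 990 × (1350 − 28.3) × 7.79 / 1440 = 2584 m³.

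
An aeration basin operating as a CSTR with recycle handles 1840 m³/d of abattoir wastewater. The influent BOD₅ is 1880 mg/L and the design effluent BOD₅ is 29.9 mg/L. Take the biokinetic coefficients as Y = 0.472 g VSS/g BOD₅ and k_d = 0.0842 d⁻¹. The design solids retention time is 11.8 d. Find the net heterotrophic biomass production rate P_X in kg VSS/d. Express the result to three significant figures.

Observed yield with endogenous decay: Y_obs = Y / (1 + k_d·θ_c) = 0.472 / (1 + 0.0842 × 11.8) = 0.472 / 1.994 = 0.2368 g VSS/g BOD₅.
Mass of BOD₅ removed per day: Q(S₀ − S) = 1840 × 1850 g/m³ = 3404 kg/d.
P_X = Y_obs · Q(S₀ − S) = 0.2368 × 3404 = 806.0 kg VSS/d.

P_X ≈ 806 kg VSS/d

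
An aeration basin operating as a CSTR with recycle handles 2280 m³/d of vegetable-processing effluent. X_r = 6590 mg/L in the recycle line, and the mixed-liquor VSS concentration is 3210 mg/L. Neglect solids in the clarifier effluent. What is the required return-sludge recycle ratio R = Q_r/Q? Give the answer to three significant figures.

Solids balance on the clarifier gives (1+R)X = R·X_r, so R = X/(X_r − X) = 3210 / (6590 − 3210) = 0.9497.

R ≈ 0.950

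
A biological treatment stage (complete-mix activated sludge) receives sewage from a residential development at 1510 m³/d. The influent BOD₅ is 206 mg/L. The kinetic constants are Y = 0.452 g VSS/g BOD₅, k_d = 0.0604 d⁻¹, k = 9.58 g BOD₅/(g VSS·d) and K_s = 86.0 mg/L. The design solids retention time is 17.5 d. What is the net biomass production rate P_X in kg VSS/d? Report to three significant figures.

For a completely mixed reactor with recycle the Lawrence–McCarty relation gives S = K_s·(1 + k_d·θ_c) / [θ_c·(Y·k − k_d) − 1] = 86.0 × (1 + 0.0604 × 17.5) / [17.5 × (0.452 × 9.58 − 0.0604) − 1] = 176.9 / 73.72 = 2.400 mg/L.
The observed yield is Y_obs = Y/(1 + k_d·θ_c) = 0.452 / (1 + 0.0604 × 17.5) = 0.452 / 2.057 = 0.2197 g VSS per g BOD₅ removed.
Substrate removed = Q·(S₀ − S) = 1510 m³/d × (206 − 2.40) g/m³ = 3.07×10^5 g/d = 307.4 kg/d.
P_X = Y_obs · Q(S₀ − S) = 0.2197 × 307.4 = 67.56 kg VSS/d.

P_X ≈ 67.6 kg VSS/d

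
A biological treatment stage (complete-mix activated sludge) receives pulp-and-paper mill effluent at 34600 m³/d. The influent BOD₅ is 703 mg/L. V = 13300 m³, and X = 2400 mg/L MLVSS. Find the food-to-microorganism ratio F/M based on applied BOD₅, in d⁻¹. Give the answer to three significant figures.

F/M ≈ 0.762 d⁻¹

F/M = Q·S₀ / (V·X) = 34600 × 703 / (13300 × 2400) = 0.7620 g BOD₅·(g VSS·d)⁻¹.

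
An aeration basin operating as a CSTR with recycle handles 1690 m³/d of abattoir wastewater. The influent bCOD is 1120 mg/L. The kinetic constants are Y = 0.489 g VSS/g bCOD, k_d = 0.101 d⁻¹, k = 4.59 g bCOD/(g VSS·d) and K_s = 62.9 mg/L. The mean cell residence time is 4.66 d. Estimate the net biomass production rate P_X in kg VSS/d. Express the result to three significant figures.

P_X ≈ 624 kg VSS/d

Effluent substrate depends only on kinetics and SRT: S = K_s(1 + k_d θ_c) / [θ_c(Yk − k_d) − 1] = 62.9 × (1 + 0.101 × 4.66) / [4.66 × (0.489 × 4.59 − 0.101) − 1] = 92.50 / 8.989 = 10.29 mg/L.
The observed yield is Y_obs = Y/(1 + k_d·θ_c) = 0.489 / (1 + 0.101 × 4.66) = 0.489 / 1.471 = 0.3325 g VSS per g bCOD removed.
Substrate removed = Q·(S₀ − S) = 1690 m³/d × (1120 − 10.3) g/m³ = 1.88×10^6 g/d = 1875 kg/d.
Biomass produced: P_X = Y_obs·Q·ΔS = 0.3325 × 1875 ≈ 623.6 kg VSS/d.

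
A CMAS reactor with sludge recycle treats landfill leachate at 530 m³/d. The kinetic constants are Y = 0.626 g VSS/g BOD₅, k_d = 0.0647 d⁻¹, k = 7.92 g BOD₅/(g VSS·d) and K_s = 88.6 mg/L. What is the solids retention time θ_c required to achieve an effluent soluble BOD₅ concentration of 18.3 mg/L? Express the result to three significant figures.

θ_c ≈ 1.28 d

Specific growth rate at S = 18.3 mg/L: μ = YkS/(K_s+S) = 0.626·7.92·18.3/(88.6+18.3) = 0.8487 d⁻¹.
1/θ_c = 0.8487 − 0.0647 = 0.7840 d⁻¹, so θ_c = 1.275 d.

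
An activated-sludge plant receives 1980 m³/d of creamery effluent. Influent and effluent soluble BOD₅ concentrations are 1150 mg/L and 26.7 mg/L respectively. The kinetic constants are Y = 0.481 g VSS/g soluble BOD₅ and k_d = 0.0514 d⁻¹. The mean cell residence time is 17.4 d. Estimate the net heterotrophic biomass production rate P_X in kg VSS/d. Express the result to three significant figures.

P_X ≈ 565 kg VSS/d

Y_obs = Y / (1 + k_d θ_c) = 0.481 / (1 + 0.0514 × 17.4) = 0.481 / 1.894 = 0.2539.
Substrate removed = Q·(S₀ − S) = 1980 m³/d × (1150 − 26.7) g/m³ = 2.22×10^6 g/d = 2224 kg/d.
Biomass produced: P_X = Y_obs·Q·ΔS = 0.2539 × 2224 ≈ 564.7 kg VSS/d.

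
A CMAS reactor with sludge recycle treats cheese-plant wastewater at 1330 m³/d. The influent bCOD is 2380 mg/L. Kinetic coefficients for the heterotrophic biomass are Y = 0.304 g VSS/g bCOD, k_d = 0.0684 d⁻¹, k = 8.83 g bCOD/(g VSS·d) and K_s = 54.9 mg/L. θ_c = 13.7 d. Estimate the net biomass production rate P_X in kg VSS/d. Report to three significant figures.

For a completely mixed reactor with recycle the Lawrence–McCarty relation gives S = K_s·(1 + k_d·θ_c) / [θ_c·(Y·k − k_d) − 1] = 54.9 × (1 + 0.0684 × 13.7) / [13.7 × (0.304 × 8.83 − 0.0684) − 1] = 106.3 / 34.84 = 3.053 mg/L.
Observed yield with endogenous decay: Y_obs = Y / (1 + k_d·θ_c) = 0.304 / (1 + 0.0684 × 13.7) = 0.304 / 1.937 = 0.1569 g VSS/g bCOD.
Mass of bCOD removed per day: Q(S₀ − S) = 1330 × 2377 g/m³ = 3161 kg/d.
Net biomass production P_X = Y_obs × Q·(S₀ − S) = 0.1569 × 3161 = 496.1 kg VSS/d.

P_X ≈ 496 kg VSS/d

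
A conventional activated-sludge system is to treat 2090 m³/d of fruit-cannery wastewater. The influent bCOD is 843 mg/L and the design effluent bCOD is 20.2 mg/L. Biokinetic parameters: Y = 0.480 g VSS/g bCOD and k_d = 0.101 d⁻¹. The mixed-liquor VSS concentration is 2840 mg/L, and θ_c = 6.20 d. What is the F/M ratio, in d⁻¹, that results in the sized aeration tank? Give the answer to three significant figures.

Steady-state biomass mass balance: V·X·(1 + k_d·θ_c) = Y·Q·(S₀ − S)·θ_c, so V = 0.480 × 2090 × (843 − 20.2) × 6.20 / [2840 × (1 + 0.101 × 6.20)] = 5.12×10^6 / 4618 = 1108 m³.
F/M = applied load / biomass = Q·S₀/(V·X) = 2090 × 843 / (1108 × 2840) = 0.5599 d⁻¹.

F/M ≈ 0.560 d⁻¹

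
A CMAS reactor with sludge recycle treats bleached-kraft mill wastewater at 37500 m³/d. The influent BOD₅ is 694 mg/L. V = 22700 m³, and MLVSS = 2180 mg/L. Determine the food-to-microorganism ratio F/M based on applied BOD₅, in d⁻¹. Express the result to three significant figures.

F/M = applied load / biomass = Q·S₀/(V·X) = 37500 × 694 / (22700 × 2180) = 0.5259 d⁻¹.

F/M ≈ 0.526 d⁻¹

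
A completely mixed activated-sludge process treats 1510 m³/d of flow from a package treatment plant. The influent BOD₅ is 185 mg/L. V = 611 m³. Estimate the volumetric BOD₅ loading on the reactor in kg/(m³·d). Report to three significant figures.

L_v ≈ 0.457 kg BOD₅/(m³·d)

Volumetric loading L_v = Q·S₀ / V = 1510 × 185 g/m³ / 611.0 m³ = 457.2 g/(m³·d) = 0.4572 kg BOD₅/(m³·d).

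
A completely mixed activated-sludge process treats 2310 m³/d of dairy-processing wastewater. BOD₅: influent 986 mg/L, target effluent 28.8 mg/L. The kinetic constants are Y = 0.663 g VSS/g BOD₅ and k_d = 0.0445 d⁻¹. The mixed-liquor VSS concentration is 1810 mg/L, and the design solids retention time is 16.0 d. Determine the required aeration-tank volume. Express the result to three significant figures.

Rearranging the biomass balance for a CMAS with decay, V = Y·Q·ΔS·θ_c / [X·(1+k_d θ_c)] = 0.663 × 2310 × (986 − 28.8) × 16.0 / [1810 × (1 + 0.0445 × 16.0)] = 2.35×10^7 / 3099 = 7569 m³.

V ≈ 7570 m³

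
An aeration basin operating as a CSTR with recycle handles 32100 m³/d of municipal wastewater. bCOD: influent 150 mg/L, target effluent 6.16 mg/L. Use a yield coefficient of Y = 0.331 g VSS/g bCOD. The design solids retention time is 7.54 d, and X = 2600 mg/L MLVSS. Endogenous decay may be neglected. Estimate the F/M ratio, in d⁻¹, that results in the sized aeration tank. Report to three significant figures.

F/M ≈ 0.418 d⁻¹

V·X = Y·Q·ΔS·θ_c gives V = 0.331 × 32100 × (150 − 6.16) × 7.54 / 2600 = 4432 m³.
F/M = Q·S₀ / (V·X) = 32100 × 150 / (4432 × 2600) = 0.4178 g bCOD·(g VSS·d)⁻¹.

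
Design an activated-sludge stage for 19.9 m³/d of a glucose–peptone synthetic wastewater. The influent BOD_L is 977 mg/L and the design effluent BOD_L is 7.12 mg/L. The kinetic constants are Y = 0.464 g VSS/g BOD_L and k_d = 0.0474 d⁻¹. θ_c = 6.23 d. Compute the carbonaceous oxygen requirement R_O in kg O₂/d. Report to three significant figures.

The observed yield is Y_obs = Y/(1 + k_d·θ_c) = 0.464 / (1 + 0.0474 × 6.23) = 0.464 / 1.295 = 0.3582 g VSS per g BOD_L removed.
ΔS = 977 − 7.12 = 969.9 mg/L, so the substrate removal rate is 19.9 × 969.9/1000 = 19.30 kg BOD_L/d.
Net sludge production P_X = 0.3582 × 19.30 = 6.914 kg VSS/d.
R_O = Q·(S₀ − S) − 1.42·P_X = 19.30 − 1.42 × 6.914 = 9.483 kg O₂/d.

R_O ≈ 9.48 kg O₂/d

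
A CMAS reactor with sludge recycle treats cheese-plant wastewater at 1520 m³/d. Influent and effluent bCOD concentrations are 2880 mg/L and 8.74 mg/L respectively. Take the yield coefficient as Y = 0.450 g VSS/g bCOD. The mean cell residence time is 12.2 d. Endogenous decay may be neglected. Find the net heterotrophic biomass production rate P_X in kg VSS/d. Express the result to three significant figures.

Since k_d ≈ 0, Y_obs = Y = 0.450 g VSS/g bCOD.
Substrate removed = Q·(S₀ − S) = 1520 m³/d × (2880 − 8.74) g/m³ = 4.36×10^6 g/d = 4364 kg/d.
Net biomass production P_X = Y_obs × Q·(S₀ − S) = 0.4500 × 4364 = 1964 kg VSS/d.

P_X ≈ 1960 kg VSS/d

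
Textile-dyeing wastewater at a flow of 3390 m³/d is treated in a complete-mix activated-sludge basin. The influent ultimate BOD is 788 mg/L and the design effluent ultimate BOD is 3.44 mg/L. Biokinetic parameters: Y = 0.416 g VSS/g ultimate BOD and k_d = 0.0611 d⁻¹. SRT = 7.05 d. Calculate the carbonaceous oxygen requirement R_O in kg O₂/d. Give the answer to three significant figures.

The observed yield is Y_obs = Y/(1 + k_d·θ_c) = 0.416 / (1 + 0.0611 × 7.05) = 0.416 / 1.431 = 0.2908 g VSS per g ultimate BOD removed.
Mass of ultimate BOD removed per day: Q(S₀ − S) = 3390 × 784.6 g/m³ = 2660 kg/d.
Biomass synthesised: P_X = Y_obs × 2660 = 773.3 kg VSS/d.
R_O = Q·(S₀ − S) − 1.42·P_X = 2660 − 1.42 × 773.3 = 1562 kg O₂/d.

R_O ≈ 1560 kg O₂/d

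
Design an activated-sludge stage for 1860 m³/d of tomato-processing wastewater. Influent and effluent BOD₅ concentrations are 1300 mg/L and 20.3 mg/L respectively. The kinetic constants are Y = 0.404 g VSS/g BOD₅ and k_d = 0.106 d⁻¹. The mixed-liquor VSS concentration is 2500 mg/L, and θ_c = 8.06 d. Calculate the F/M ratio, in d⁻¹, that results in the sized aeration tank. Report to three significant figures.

Steady-state biomass mass balance: V·X·(1 + k_d·θ_c) = Y·Q·(S₀ − S)·θ_c, so V = 0.404 × 1860 × (1300 − 20.3) × 8.06 / [2500 × (1 + 0.106 × 8.06)] = 7.75×10^6 / 4636 = 1672 m³.
Food-to-microorganism ratio F/M = Q S₀ / (V X) = 1860 × 1300 / (1672 × 2500) = 0.5785 d⁻¹.

F/M ≈ 0.579 d⁻¹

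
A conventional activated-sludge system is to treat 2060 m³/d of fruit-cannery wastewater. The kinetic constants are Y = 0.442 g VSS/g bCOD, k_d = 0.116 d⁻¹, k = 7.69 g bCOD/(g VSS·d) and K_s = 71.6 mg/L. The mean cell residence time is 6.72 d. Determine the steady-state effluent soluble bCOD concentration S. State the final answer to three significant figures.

S ≈ 6.05 mg/L

From the Monod/SRT balance for a CMAS, S = K_s·(1+k_d θ_c)/[θ_c·(Y k − k_d) − 1] = 71.6 × (1 + 0.116 × 6.72) / [6.72 × (0.442 × 7.69 − 0.116) − 1] = 127.4 / 21.06 = 6.050 mg/L.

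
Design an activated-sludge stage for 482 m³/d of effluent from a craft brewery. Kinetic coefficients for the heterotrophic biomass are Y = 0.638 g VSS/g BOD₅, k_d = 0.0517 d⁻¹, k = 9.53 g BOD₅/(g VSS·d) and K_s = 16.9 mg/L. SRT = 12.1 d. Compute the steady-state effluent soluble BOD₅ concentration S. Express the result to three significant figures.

S ≈ 0.382 mg/L

From the Monod/SRT balance for a CMAS, S = K_s·(1+k_d θ_c)/[θ_c·(Y k − k_d) − 1] = 16.9 × (1 + 0.0517 × 12.1) / [12.1 × (0.638 × 9.53 − 0.0517) − 1] = 27.47 / 71.94 = 0.3819 mg/L.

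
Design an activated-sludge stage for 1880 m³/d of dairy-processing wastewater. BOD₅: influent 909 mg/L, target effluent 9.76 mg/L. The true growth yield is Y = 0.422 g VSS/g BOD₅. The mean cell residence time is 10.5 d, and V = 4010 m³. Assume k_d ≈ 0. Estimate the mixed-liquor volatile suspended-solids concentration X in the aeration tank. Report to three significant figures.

X = Y·Q·ΔS·θ_c / V = 0.422 × 1880 × (909 − 9.76) × 10.5 / 4010 = 1868 mg/L.

X ≈ 1870 mg/L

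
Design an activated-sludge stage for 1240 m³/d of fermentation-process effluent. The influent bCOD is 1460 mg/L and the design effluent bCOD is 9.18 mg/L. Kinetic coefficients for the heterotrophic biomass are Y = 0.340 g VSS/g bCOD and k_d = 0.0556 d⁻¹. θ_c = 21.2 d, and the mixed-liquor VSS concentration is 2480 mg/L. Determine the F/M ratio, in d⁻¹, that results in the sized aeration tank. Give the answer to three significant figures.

F/M ≈ 0.304 d⁻¹

From the SRT design equation V = Y Q (S₀−S) θ_c / [X (1 + k_d θ_c)] = 0.340 × 1240 × (1460 − 9.18) × 21.2 / [2480 × (1 + 0.0556 × 21.2)] = 1.3×10^7 / 5403 = 2400 m³.
F/M = Q·S₀ / (V·X) = 1240 × 1460 / (2400 × 2480) = 0.3042 g bCOD·(g VSS·d)⁻¹.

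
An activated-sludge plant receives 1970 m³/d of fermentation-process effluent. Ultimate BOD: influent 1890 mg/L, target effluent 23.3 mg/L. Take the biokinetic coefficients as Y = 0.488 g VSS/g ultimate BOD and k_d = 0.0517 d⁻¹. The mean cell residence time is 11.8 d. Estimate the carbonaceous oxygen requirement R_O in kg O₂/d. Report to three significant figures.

Y_obs = Y / (1 + k_d θ_c) = 0.488 / (1 + 0.0517 × 11.8) = 0.488 / 1.610 = 0.3031.
Q·(S₀ − S) = 1970 × (1890 − 23.3) × 10⁻³ = 3677 kg/d removed.
Net sludge production P_X = 0.3031 × 3677 = 1115 kg VSS/d.
Carbonaceous O₂ demand = substrate oxidised − cell-mass equivalent = 3677 − 1.42 × 1115 = 2095 kg O₂/d.

R_O ≈ 2090 kg O₂/d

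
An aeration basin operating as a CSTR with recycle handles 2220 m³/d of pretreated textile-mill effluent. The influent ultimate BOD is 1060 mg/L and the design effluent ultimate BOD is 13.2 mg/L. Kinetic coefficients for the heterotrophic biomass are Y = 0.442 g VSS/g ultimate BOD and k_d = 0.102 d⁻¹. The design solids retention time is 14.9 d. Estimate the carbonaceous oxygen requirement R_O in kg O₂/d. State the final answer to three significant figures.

R_O ≈ 1750 kg O₂/d

Observed yield with endogenous decay: Y_obs = Y / (1 + k_d·θ_c) = 0.442 / (1 + 0.102 × 14.9) = 0.442 / 2.520 = 0.1754 g VSS/g ultimate BOD.
ΔS = 1060 − 13.2 = 1047 mg/L, so the substrate removal rate is 2220 × 1047/1000 = 2324 kg ultimate BOD/d.
Net sludge production P_X = 0.1754 × 2324 = 407.6 kg VSS/d.
R_O = Q·ΔS − 1.42 P_X = 2324 − 578.8 = 1745 kg O₂/d.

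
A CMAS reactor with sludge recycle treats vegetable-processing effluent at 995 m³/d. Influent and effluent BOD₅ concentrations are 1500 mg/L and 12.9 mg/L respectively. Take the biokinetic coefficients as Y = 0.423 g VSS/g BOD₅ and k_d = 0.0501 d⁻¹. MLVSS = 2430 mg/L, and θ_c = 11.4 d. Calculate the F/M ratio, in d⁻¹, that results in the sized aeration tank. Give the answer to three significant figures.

Steady-state biomass mass balance: V·X·(1 + k_d·θ_c) = Y·Q·(S₀ − S)·θ_c, so V = 0.423 × 995 × (1500 − 12.9) × 11.4 / [2430 × (1 + 0.0501 × 11.4)] = 7.14×10^6 / 3818 = 1869 m³.
Food-to-microorganism ratio F/M = Q S₀ / (V X) = 995 × 1500 / (1869 × 2430) = 0.3286 d⁻¹.

F/M ≈ 0.329 d⁻¹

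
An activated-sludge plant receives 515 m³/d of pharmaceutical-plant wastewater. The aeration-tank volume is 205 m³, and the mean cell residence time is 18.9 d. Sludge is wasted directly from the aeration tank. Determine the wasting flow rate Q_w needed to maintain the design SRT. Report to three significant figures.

With mixed-liquor wasting, θ_c = V/Q_w, so Q_w = V/θ_c = 205.0/18.9 = 10.85 m³/d.

Q_w ≈ 10.8 m³/d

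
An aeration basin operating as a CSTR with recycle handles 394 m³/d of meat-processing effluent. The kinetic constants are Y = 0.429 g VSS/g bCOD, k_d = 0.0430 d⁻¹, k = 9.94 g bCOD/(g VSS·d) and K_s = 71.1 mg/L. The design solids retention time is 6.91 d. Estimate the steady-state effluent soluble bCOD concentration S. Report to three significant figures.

For a completely mixed reactor with recycle the Lawrence–McCarty relation gives S = K_s·(1 + k_d·θ_c) / [θ_c·(Y·k − k_d) − 1] = 71.1 × (1 + 0.0430 × 6.91) / [6.91 × (0.429 × 9.94 − 0.0430) − 1] = 92.23 / 28.17 = 3.274 mg/L.

S ≈ 3.27 mg/L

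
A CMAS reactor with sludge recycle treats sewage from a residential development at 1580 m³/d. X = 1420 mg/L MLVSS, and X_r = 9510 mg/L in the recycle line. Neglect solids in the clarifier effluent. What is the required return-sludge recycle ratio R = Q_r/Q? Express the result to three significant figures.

R = Q_r/Q = X/(X_r − X) = 1420 / (9510 − 1420) = 0.1755.

R ≈ 0.176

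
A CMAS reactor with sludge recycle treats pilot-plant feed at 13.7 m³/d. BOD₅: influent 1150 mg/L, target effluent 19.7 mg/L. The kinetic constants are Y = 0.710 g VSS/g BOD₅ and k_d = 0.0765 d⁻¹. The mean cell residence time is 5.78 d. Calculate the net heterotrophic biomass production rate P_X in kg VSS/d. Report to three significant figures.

P_X ≈ 7.62 kg VSS/d

Correct the yield for decay: Y_obs = Y/(1 + k_d θ_c) = 0.710 / (1 + 0.0765 × 5.78) = 0.710 / 1.442 = 0.4923.
Mass of BOD₅ removed per day: Q(S₀ − S) = 13.7 × 1130 g/m³ = 15.49 kg/d.
Biomass produced: P_X = Y_obs·Q·ΔS = 0.4923 × 15.49 ≈ 7.624 kg VSS/d.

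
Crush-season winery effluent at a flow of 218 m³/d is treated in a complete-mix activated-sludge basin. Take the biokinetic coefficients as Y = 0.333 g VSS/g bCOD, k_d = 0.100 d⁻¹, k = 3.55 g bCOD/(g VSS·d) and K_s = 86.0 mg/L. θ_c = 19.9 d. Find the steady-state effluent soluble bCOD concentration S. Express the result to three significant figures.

S ≈ 12.5 mg/L

For a completely mixed reactor with recycle the Lawrence–McCarty relation gives S = K_s·(1 + k_d·θ_c) / [θ_c·(Y·k − k_d) − 1] = 86.0 × (1 + 0.100 × 19.9) / [19.9 × (0.333 × 3.55 − 0.100) − 1] = 257.1 / 20.53 = 12.52 mg/L.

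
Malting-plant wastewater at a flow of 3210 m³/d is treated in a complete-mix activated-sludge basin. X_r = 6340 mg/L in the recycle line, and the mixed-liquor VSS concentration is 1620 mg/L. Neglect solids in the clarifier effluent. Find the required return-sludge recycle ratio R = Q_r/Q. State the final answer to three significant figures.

Mass balance around the secondary clarifier (neglecting effluent solids): R = X / (X_r − X) = 1620 / (6340 − 1620) = 0.3432.

R ≈ 0.343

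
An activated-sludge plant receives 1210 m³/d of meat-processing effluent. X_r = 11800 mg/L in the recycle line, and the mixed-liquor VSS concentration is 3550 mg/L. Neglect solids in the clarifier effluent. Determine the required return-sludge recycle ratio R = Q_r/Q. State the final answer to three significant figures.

R ≈ 0.430

R = Q_r/Q = X/(X_r − X) = 3550 / (11800 − 3550) = 0.4303.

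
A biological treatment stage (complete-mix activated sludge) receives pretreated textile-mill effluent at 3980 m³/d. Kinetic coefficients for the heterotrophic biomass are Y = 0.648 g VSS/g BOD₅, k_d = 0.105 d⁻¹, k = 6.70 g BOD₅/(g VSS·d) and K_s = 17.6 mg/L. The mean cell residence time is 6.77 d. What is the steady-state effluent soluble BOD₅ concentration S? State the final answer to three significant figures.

S ≈ 1.09 mg/L

For a completely mixed reactor with recycle the Lawrence–McCarty relation gives S = K_s·(1 + k_d·θ_c) / [θ_c·(Y·k − k_d) − 1] = 17.6 × (1 + 0.105 × 6.77) / [6.77 × (0.648 × 6.70 − 0.105) − 1] = 30.11 / 27.68 = 1.088 mg/L.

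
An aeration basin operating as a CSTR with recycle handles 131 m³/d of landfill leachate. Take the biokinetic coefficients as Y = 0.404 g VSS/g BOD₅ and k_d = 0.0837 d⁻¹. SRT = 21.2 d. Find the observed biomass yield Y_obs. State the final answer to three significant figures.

Correct the yield for decay: Y_obs = Y/(1 + k_d θ_c) = 0.404 / (1 + 0.0837 × 21.2) = 0.404 / 2.774 = 0.1456.

Y_obs ≈ 0.146 g VSS/g BOD₅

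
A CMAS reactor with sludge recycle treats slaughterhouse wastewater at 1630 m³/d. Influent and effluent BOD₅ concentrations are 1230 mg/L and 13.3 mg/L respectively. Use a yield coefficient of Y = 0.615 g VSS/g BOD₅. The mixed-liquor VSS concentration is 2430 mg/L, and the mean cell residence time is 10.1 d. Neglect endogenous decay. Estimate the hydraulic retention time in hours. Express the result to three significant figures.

τ ≈ 74.6 h

Biomass mass balance (decay neglected): V·X = Y·Q·(S₀ − S)·θ_c, so V = 0.615 × 1630 × (1230 − 13.3) × 10.1 / 2430 = 5069 m³.
τ = V/Q = 5069/1630 = 3.110 d, or 74.64 h.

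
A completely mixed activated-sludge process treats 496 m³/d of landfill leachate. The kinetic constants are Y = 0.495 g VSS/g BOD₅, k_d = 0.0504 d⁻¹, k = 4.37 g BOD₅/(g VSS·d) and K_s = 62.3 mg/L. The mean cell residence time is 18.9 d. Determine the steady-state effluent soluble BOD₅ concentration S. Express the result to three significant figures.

Effluent substrate depends only on kinetics and SRT: S = K_s(1 + k_d θ_c) / [θ_c(Yk − k_d) − 1] = 62.3 × (1 + 0.0504 × 18.9) / [18.9 × (0.495 × 4.37 − 0.0504) − 1] = 121.6 / 38.93 = 3.125 mg/L.

S ≈ 3.12 mg/L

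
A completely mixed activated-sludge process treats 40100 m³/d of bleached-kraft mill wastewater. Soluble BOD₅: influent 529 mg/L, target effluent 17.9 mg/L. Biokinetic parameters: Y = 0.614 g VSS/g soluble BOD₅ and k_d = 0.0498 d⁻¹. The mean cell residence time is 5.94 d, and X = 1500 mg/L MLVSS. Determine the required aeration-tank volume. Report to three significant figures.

V ≈ 38500 m³

From the SRT design equation V = Y Q (S₀−S) θ_c / [X (1 + k_d θ_c)] = 0.614 × 40100 × (529 − 17.9) × 5.94 / [1500 × (1 + 0.0498 × 5.94)] = 7.47×10^7 / 1944 = 38457 m³.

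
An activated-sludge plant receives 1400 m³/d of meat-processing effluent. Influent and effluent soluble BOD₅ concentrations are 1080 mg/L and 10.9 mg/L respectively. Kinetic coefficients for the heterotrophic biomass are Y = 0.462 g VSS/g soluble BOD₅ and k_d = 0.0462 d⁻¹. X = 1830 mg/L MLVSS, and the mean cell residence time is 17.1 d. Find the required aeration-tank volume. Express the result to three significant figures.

V ≈ 3610 m³

Steady-state biomass mass balance: V·X·(1 + k_d·θ_c) = Y·Q·(S₀ − S)·θ_c, so V = 0.462 × 1400 × (1080 − 10.9) × 17.1 / [1830 × (1 + 0.0462 × 17.1)] = 1.18×10^7 / 3276 = 3610 m³.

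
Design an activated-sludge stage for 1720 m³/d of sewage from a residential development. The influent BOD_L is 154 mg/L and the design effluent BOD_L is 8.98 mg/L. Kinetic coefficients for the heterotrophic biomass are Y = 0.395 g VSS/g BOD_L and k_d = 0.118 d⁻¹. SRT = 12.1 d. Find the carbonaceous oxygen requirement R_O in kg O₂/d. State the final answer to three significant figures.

Y_obs = Y / (1 + k_d θ_c) = 0.395 / (1 + 0.118 × 12.1) = 0.395 / 2.428 = 0.1627.
ΔS = 154 − 8.98 = 145.0 mg/L, so the substrate removal rate is 1720 × 145.0/1000 = 249.4 kg BOD_L/d.
Net sludge production P_X = 0.1627 × 249.4 = 40.58 kg VSS/d.
Carbonaceous O₂ demand = substrate oxidised − cell-mass equivalent = 249.4 − 1.42 × 40.58 = 191.8 kg O₂/d.

R_O ≈ 192 kg O₂/d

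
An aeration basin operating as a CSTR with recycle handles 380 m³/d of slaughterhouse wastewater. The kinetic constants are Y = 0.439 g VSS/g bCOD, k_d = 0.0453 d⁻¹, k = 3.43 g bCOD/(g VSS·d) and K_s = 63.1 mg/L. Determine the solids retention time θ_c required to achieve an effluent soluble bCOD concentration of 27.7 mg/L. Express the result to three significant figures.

From 1/θ_c = Y·k·S/(K_s + S) − k_d: Y·k·S/(K_s+S) = 0.439 × 3.43 × 27.7 / (63.1 + 27.7) = 0.4594 d⁻¹.
Then 1/θ_c = μ − k_d = 0.4594 − 0.0453 = 0.4141 d⁻¹, giving θ_c = 2.415 d.

θ_c ≈ 2.42 d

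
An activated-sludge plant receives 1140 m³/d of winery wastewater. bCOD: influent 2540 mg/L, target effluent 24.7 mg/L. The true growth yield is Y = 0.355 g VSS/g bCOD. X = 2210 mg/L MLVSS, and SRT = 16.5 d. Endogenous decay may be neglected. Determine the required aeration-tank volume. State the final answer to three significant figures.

V·X = Y·Q·ΔS·θ_c gives V = 0.355 × 1140 × (2540 − 24.7) × 16.5 / 2210 = 7600 m³.

V ≈ 7600 m³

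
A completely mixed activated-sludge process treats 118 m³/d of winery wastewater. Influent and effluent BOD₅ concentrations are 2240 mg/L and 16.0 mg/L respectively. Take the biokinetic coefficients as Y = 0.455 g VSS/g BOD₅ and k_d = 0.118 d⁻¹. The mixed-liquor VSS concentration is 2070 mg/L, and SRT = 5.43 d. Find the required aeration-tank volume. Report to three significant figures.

Steady-state biomass mass balance: V·X·(1 + k_d·θ_c) = Y·Q·(S₀ − S)·θ_c, so V = 0.455 × 118 × (2240 − 16.0) × 5.43 / [2070 × (1 + 0.118 × 5.43)] = 6.48×10^5 / 3396 = 190.9 m³.

V ≈ 191 m³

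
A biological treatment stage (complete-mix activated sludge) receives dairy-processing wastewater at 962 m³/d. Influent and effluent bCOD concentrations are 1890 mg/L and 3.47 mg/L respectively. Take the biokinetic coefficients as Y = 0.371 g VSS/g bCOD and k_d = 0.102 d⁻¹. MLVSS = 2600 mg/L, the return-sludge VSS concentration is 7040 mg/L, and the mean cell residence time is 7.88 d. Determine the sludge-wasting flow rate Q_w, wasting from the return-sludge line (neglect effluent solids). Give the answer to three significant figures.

Q_w ≈ 53.0 m³/d

From the SRT design equation V = Y Q (S₀−S) θ_c / [X (1 + k_d θ_c)] = 0.371 × 962 × (1890 − 3.47) × 7.88 / [2600 × (1 + 0.102 × 7.88)] = 5.31×10^6 / 4690 = 1131 m³.
Q_w = (V·X)/(θ_c X_r) = 1131 × 2600 / (7.88 × 7040) = 53.02 m³/d.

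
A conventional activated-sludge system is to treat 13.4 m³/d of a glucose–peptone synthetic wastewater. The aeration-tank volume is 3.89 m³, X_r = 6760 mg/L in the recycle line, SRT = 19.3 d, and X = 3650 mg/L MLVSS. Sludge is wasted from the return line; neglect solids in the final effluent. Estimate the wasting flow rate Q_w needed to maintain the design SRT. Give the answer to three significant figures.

θ_c = V·X/(Q_w·X_r) when wasting from the recycle, so Q_w = V·X/(θ_c·X_r) = 3.890 × 3650 / (19.3 × 6760) = 0.1088 m³/d.

Q_w ≈ 0.109 m³/d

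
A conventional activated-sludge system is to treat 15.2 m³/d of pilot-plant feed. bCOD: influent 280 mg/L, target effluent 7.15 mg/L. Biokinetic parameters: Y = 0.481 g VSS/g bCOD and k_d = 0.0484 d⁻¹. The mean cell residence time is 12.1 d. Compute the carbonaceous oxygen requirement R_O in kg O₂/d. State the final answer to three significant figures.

R_O ≈ 2.36 kg O₂/d

Y_obs = Y / (1 + k_d θ_c) = 0.481 / (1 + 0.0484 × 12.1) = 0.481 / 1.586 = 0.3033.
Substrate removed = Q·(S₀ − S) = 15.2 m³/d × (280 − 7.15) g/m³ = 4.15×10^3 g/d = 4.147 kg/d.
Biomass synthesised: P_X = Y_obs × 4.147 = 1.258 kg VSS/d.
Carbonaceous O₂ demand = substrate oxidised − cell-mass equivalent = 4.147 − 1.42 × 1.258 = 2.361 kg O₂/d.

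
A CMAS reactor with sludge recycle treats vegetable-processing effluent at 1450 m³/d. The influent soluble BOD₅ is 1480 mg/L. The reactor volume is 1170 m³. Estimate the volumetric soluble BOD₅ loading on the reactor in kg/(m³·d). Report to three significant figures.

Applied soluble BOD₅ load per unit volume = Q·S₀/V = (1450 × 1480/1000)/1170 = 1.834 kg soluble BOD₅·m⁻³·d⁻¹.

L_v ≈ 1.83 kg soluble BOD₅/(m³·d)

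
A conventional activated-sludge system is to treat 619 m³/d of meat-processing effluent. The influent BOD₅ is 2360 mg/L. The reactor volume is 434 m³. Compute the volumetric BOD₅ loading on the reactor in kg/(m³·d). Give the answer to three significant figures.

Volumetric loading L_v = Q·S₀ / V = 619 × 2360 g/m³ / 434.0 m³ = 3366 g/(m³·d) = 3.366 kg BOD₅/(m³·d).

L_v ≈ 3.37 kg BOD₅/(m³·d)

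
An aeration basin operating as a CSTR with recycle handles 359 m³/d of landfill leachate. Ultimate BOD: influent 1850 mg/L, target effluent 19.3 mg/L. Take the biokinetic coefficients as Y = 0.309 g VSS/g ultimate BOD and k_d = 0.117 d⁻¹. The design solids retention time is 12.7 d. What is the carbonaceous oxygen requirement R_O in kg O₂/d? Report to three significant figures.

The observed yield is Y_obs = Y/(1 + k_d·θ_c) = 0.309 / (1 + 0.117 × 12.7) = 0.309 / 2.486 = 0.1243 g VSS per g ultimate BOD removed.
ΔS = 1850 − 19.3 = 1831 mg/L, so the substrate removal rate is 359 × 1831/1000 = 657.2 kg ultimate BOD/d.
Biomass synthesised: P_X = Y_obs × 657.2 = 81.69 kg VSS/d.
Carbonaceous O₂ demand = substrate oxidised − cell-mass equivalent = 657.2 − 1.42 × 81.69 = 541.2 kg O₂/d.

R_O ≈ 541 kg O₂/d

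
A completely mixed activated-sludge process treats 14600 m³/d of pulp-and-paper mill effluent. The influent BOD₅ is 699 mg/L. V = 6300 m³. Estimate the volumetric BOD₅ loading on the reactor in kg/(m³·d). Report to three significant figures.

L_v ≈ 1.62 kg BOD₅/(m³·d)

Volumetric loading L_v = Q·S₀ / V = 14600 × 699 g/m³ / 6300 m³ = 1620 g/(m³·d) = 1.620 kg BOD₅/(m³·d).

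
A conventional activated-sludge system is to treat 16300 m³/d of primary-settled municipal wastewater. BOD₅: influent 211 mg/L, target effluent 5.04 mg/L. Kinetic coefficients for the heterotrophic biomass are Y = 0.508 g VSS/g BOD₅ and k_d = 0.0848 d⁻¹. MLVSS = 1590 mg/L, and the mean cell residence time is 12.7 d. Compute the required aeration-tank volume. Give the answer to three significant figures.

V ≈ 6560 m³

From the SRT design equation V = Y Q (S₀−S) θ_c / [X (1 + k_d θ_c)] = 0.508 × 16300 × (211 − 5.04) × 12.7 / [1590 × (1 + 0.0848 × 12.7)] = 2.17×10^7 / 3302 = 6559 m³.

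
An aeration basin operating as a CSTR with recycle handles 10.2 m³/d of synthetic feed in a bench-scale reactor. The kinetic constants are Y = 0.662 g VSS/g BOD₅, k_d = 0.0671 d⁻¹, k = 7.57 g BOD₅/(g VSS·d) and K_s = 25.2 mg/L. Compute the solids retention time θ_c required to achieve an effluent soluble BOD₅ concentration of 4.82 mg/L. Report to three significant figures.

θ_c ≈ 1.36 d

From 1/θ_c = Y·k·S/(K_s + S) − k_d: Y·k·S/(K_s+S) = 0.662 × 7.57 × 4.82 / (25.2 + 4.82) = 0.8046 d⁻¹.
θ_c = 1/(μ − k_d) = 1/(0.8046 − 0.0671) = 1/0.7375 = 1.356 d.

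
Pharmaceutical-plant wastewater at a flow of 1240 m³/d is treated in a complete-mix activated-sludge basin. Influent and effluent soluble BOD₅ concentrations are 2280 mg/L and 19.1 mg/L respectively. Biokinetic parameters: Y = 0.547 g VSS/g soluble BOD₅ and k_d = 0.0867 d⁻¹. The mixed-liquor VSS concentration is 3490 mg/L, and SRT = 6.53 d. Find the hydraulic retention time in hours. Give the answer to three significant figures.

Rearranging the biomass balance for a CMAS with decay, V = Y·Q·ΔS·θ_c / [X·(1+k_d θ_c)] = 0.547 × 1240 × (2280 − 19.1) × 6.53 / [3490 × (1 + 0.0867 × 6.53)] = 1×10^7 / 5466 = 1832 m³.
τ = V/Q = 1832/1240 = 1.477 d, or 35.46 h.

τ ≈ 35.5 h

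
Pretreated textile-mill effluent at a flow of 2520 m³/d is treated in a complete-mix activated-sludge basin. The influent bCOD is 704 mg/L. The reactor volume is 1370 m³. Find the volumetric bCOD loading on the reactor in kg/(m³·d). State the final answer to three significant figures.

Volumetric loading L_v = Q·S₀ / V = 2520 × 704 g/m³ / 1370 m³ = 1295 g/(m³·d) = 1.295 kg bCOD/(m³·d).

L_v ≈ 1.29 kg bCOD/(m³·d)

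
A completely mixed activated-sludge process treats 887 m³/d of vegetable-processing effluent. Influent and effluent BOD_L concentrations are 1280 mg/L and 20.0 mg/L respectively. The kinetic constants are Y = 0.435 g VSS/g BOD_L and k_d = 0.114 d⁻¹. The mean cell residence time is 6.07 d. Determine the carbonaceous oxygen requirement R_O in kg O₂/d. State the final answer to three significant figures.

Observed yield with endogenous decay: Y_obs = Y / (1 + k_d·θ_c) = 0.435 / (1 + 0.114 × 6.07) = 0.435 / 1.692 = 0.2571 g VSS/g BOD_L.
ΔS = 1280 − 20.0 = 1260 mg/L, so the substrate removal rate is 887 × 1260/1000 = 1118 kg BOD_L/d.
Biomass synthesised: P_X = Y_obs × 1118 = 287.3 kg VSS/d.
Carbonaceous O₂ demand = substrate oxidised − cell-mass equivalent = 1118 − 1.42 × 287.3 = 709.6 kg O₂/d.

R_O ≈ 710 kg O₂/d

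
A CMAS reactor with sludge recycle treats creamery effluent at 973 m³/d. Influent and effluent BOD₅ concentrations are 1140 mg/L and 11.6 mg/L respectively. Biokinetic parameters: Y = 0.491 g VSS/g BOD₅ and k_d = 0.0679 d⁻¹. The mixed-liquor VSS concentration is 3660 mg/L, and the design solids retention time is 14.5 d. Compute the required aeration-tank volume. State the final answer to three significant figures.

Rearranging the biomass balance for a CMAS with decay, V = Y·Q·ΔS·θ_c / [X·(1+k_d θ_c)] = 0.491 × 973 × (1140 − 11.6) × 14.5 / [3660 × (1 + 0.0679 × 14.5)] = 7.82×10^6 / 7263 = 1076 m³.

V ≈ 1080 m³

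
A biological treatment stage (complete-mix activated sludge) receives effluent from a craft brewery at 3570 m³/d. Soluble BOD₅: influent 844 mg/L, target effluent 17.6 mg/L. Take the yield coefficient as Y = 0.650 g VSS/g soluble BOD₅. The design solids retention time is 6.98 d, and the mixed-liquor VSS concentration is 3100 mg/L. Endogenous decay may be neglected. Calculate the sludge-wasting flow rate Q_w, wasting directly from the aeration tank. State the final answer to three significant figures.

With k_d = 0 the design equation reduces to V = Y Q (S₀−S) θ_c / X = 0.650 × 3570 × (844 − 17.6) × 6.98 / 3100 = 4318 m³.
Wasting from the aeration tank: Q_w = V / θ_c = 4318 / 6.98 = 618.6 m³/d.

Q_w ≈ 619 m³/d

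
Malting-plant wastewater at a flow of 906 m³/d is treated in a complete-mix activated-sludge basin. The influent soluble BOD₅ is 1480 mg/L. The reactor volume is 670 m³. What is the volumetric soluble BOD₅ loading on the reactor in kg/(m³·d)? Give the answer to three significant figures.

L_v ≈ 2.00 kg soluble BOD₅/(m³·d)

Volumetric loading L_v = Q·S₀ / V = 906 × 1480 g/m³ / 670.0 m³ = 2001 g/(m³·d) = 2.001 kg soluble BOD₅/(m³·d).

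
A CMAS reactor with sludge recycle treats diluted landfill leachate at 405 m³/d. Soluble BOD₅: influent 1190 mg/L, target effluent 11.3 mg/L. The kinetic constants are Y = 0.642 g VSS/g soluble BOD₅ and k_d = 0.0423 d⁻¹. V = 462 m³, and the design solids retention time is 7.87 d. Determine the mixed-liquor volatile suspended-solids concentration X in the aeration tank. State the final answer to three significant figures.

X ≈ 3920 mg/L

X = Y·Q·ΔS·θ_c / [V·(1 + k_d θ_c)] = 0.642 × 405 × (1190 − 11.3) × 7.87 / [462 × (1 + 0.0423 × 7.87)] = 3917 mg/L.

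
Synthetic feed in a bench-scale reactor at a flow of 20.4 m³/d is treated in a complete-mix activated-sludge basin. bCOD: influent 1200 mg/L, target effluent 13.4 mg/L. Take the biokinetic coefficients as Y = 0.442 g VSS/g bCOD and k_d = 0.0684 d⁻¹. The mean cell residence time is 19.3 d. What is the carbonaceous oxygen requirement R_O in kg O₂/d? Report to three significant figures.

R_O ≈ 17.7 kg O₂/d

Correct the yield for decay: Y_obs = Y/(1 + k_d θ_c) = 0.442 / (1 + 0.0684 × 19.3) = 0.442 / 2.320 = 0.1905.
Mass of bCOD removed per day: Q(S₀ − S) = 20.4 × 1187 g/m³ = 24.21 kg/d.
P_X = Y_obs·Q·(S₀ − S) = 0.1905 × 24.21 = 4.612 kg VSS/d.
R_O = Q·(S₀ − S) − 1.42·P_X = 24.21 − 1.42 × 4.612 = 17.66 kg O₂/d.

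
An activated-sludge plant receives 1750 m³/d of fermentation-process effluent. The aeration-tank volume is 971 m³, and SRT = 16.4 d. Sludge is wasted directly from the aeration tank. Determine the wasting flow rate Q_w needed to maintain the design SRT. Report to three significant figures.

Q_w ≈ 59.2 m³/d

Wasting from the aeration tank: Q_w = V / θ_c = 971.0 / 16.4 = 59.21 m³/d.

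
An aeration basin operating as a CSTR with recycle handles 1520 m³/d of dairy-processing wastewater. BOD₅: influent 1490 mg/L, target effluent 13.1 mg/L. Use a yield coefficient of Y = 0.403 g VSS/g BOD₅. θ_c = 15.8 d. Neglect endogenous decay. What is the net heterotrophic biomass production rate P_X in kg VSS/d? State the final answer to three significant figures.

Since k_d ≈ 0, Y_obs = Y = 0.403 g VSS/g BOD₅.
ΔS = 1490 − 13.1 = 1477 mg/L, so the substrate removal rate is 1520 × 1477/1000 = 2245 kg BOD₅/d.
So the net sludge growth is P_X = 0.4030 × 2245 = 904.7 kg VSS/d.

P_X ≈ 905 kg VSS/d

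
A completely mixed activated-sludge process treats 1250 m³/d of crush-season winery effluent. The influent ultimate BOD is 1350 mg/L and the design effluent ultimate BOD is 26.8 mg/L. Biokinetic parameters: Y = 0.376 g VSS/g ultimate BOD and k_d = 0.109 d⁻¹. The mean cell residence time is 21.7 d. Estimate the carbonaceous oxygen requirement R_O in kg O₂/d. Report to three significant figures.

R_O ≈ 1390 kg O₂/d

Correct the yield for decay: Y_obs = Y/(1 + k_d θ_c) = 0.376 / (1 + 0.109 × 21.7) = 0.376 / 3.365 = 0.1117.
Mass of ultimate BOD removed per day: Q(S₀ − S) = 1250 × 1323 g/m³ = 1654 kg/d.
Net sludge production P_X = 0.1117 × 1654 = 184.8 kg VSS/d.
Carbonaceous O₂ demand = substrate oxidised − cell-mass equivalent = 1654 − 1.42 × 184.8 = 1392 kg O₂/d.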